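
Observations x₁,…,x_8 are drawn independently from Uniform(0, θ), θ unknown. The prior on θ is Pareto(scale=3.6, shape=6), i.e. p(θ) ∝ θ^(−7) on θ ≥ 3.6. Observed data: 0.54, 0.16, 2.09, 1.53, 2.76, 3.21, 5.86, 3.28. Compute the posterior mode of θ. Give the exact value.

The Uniform(0, θ) likelihood is θ^(−n) for θ ≥ max(xᵢ), zero otherwise. Here max(xᵢ) = 5.86.
Posterior ∝ θ^(−7) · θ^(−8) = θ^(−15) on θ ≥ max(3.6, 5.86) = 5.86.
This density is strictly decreasing in θ, so the posterior mode lies at the lower boundary of the support.

θ̂_MAP = 5.86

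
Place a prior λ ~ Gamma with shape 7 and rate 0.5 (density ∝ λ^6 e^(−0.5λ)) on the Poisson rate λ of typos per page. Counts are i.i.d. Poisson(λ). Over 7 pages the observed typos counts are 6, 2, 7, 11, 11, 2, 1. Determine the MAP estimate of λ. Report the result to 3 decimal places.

Σxᵢ = 6+2+7+11+11+2+1 = 40, with n = 7.
Posterior ∝ λ^6e^(−0.5λ) · λ^40e^(−7λ) = λ^46e^(−7.5λ), i.e. Gamma(shape=47, rate=7.5).
The mode of a Gamma(a, b) with a ≥ 1 (shape–rate) is (a−1)/b = 46/7.5 ≈ 6.133.

λ̂_MAP = 6.133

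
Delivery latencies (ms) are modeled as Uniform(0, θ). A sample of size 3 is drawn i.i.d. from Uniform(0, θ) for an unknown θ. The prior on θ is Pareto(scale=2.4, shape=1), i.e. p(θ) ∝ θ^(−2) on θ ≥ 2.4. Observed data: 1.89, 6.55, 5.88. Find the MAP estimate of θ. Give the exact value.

The Uniform(0, θ) likelihood is θ^(−n) for θ ≥ max(xᵢ), zero otherwise. Here max(xᵢ) = 6.55.
Posterior ∝ θ^(−2) · θ^(−3) = θ^(−5) on θ ≥ max(2.4, 6.55) = 6.55.
This density is strictly decreasing in θ, so the posterior mode lies at the lower boundary of the support.

θ̂_MAP = 6.55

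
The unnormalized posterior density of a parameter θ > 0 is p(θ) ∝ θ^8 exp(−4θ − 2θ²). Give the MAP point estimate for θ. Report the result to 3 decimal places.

ℓ'(θ) = 8/θ − 4 − 4θ. Setting this to zero and multiplying by θ: 4θ² + 4θ − 8 = 0.
θ = (−4 + √(4² + 4·4·8)) / (2·4) = (−4 + √144) / 8 = (−4 + 12)/8 = 1.
ℓ''(θ) = −8/θ² − 4 < 0, confirming a maximum.

θ̂_MAP = 1.000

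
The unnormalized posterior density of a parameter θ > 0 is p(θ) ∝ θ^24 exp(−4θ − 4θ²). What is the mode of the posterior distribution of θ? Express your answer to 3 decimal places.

θ̂_MAP = 1.500

ℓ'(θ) = 24/θ − 4 − 8θ. Setting this to zero and multiplying by θ: 8θ² + 4θ − 24 = 0.
θ = (−4 + √(4² + 4·8·24)) / (2·8) = (−4 + √784) / 16 = (−4 + 28)/16 = 3/2.
ℓ''(θ) = −24/θ² − 8 < 0, confirming a maximum.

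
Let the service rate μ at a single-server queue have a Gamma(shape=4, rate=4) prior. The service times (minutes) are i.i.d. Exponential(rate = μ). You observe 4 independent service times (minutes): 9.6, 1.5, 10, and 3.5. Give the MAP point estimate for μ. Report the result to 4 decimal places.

μ̂_MAP = 0.2448

The Exponential(rate=μ) likelihood is ∝ μ^n e^(−μΣtᵢ). Here n = 4 and Σtᵢ = 9.6 + 1.5 + 10 + 3.5 = 24.6.
Posterior ∝ μ^3e^(−4μ) · μ^4e^(−24.6μ) = μ^7e^(−28.6μ), i.e. Gamma(8, 28.6).
Mode = (a−1)/b = 7/28.6 ≈ 0.2448.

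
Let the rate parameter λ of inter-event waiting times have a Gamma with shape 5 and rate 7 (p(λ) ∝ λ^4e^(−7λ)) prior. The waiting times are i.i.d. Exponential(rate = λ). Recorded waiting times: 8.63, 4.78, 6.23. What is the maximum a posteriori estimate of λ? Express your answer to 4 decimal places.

The Exponential(rate=λ) likelihood is ∝ λ^n e^(−λΣtᵢ). Here n = 3 and Σtᵢ = 8.63 + 4.78 + 6.23 = 19.64.
Posterior ∝ λ^4e^(−7λ) · λ^3e^(−19.64λ) = λ^7e^(−26.64λ), i.e. Gamma(8, 26.64).
Mode = (a−1)/b = 7/26.64 ≈ 0.2628.

λ̂_MAP = 0.2628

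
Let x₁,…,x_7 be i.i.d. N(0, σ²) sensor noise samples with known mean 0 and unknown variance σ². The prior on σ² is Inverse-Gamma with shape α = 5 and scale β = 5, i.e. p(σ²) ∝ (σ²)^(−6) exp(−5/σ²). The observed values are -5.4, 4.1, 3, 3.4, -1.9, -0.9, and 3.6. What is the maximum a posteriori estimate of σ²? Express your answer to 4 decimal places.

σ̂²_MAP = 4.9426

Sum of squared deviations about the known mean: SS = (-5.4−0)² + (4.1−0)² + (3−0)² + (3.4−0)² + (-1.9−0)² + (-0.9−0)² + (3.6−0)² = 83.91.
The Normal likelihood contributes (σ²)^(−n/2) exp(−SS/(2σ²)), so the posterior is Inverse-Gamma(α + n/2, β + SS/2) = Inverse-Gamma(8.5, 46.955).
The mode of Inverse-Gamma(a, b) is b/(a+1) = 46.955/9.5 ≈ 4.9426.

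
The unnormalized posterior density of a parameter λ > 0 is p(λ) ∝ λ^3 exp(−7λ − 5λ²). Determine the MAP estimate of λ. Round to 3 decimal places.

ℓ'(λ) = 3/λ − 7 − 10λ. Setting this to zero and multiplying by λ: 10λ² + 7λ − 3 = 0.
λ = (−7 + √(7² + 4·10·3)) / (2·10) = (−7 + √169) / 20 = (−7 + 13)/20 = 3/10.
ℓ''(λ) = −3/λ² − 10 < 0, confirming a maximum.

λ̂_MAP = 0.300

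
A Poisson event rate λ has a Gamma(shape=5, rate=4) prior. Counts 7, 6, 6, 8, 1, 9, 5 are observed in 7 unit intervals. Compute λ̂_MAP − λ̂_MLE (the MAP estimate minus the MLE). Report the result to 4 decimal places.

MAP − MLE = -1.8182

Σxᵢ = 42. Posterior is Gamma(47, 11); MAP = (47−1)/11 = 46/11 ≈ 4.18182.
MLE = x̄ = 42/7 ≈ 6.00000.
Difference = 46/11 − 42/7 = -20/11 ≈ -1.8182.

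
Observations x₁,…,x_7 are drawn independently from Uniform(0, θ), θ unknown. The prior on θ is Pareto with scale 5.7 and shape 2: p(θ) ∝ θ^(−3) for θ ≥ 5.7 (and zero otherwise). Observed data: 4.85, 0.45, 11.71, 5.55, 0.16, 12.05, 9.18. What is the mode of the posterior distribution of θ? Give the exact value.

θ̂_MAP = 12.05

The Uniform(0, θ) likelihood is θ^(−n) for θ ≥ max(xᵢ), zero otherwise. Here max(xᵢ) = 12.05.
Posterior ∝ θ^(−3) · θ^(−7) = θ^(−10) on θ ≥ max(5.7, 12.05) = 12.05.
This density is strictly decreasing in θ, so the posterior mode lies at the lower boundary of the support.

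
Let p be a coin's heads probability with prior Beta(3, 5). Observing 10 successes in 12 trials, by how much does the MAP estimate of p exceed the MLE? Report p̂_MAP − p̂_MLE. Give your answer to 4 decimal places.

MAP − MLE = -0.1667

Posterior is Beta(13, 7); MAP = (13−1)/(20−2) = 12/18 ≈ 0.66667.
MLE ignores the prior: p̂_MLE = k/n = 10/12 ≈ 0.83333.
Difference = 12/18 − 10/12 = -1/6 ≈ -0.1667.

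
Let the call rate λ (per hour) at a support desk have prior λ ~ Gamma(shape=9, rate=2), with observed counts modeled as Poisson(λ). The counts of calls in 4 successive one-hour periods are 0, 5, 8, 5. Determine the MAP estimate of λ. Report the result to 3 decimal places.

λ̂_MAP = 4.333

Σxᵢ = 0+5+8+5 = 18, with n = 4.
Posterior ∝ λ^8e^(−2λ) · λ^18e^(−4λ) = λ^26e^(−6λ), i.e. Gamma(shape=27, rate=6).
The mode of a Gamma(a, b) with a ≥ 1 (shape–rate) is (a−1)/b = 26/6 ≈ 4.333.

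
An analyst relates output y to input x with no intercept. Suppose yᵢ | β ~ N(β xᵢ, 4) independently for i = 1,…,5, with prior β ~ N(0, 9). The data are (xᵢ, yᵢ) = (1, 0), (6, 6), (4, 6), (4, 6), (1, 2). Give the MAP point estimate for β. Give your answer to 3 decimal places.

β̂_MAP = 1.221

log p(β | y) = −Σ(yᵢ − βxᵢ)²/(2·4) − β²/(2·9) + const.
Setting the derivative to zero: Σxᵢ(yᵢ − βxᵢ)/4 − β/9 = 0, so β = Σxᵢyᵢ / (Σxᵢ² + σ²/τ²).
Σxᵢyᵢ = 1·0 + 6·6 + 4·6 + 4·6 + 1·2 = 86; Σxᵢ² = 70; σ²/τ² = 4/9.
β̂_MAP = 86 / (70 + 4/9) = 86/(634/9) = 387/317 ≈ 1.221.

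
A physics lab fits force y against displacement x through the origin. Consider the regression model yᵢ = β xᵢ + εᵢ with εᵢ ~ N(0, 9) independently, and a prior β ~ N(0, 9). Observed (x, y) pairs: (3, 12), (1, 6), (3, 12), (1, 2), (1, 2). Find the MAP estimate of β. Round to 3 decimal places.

log p(β | y) = −Σ(yᵢ − βxᵢ)²/(2·9) − β²/(2·9) + const.
Setting the derivative to zero: Σxᵢ(yᵢ − βxᵢ)/9 − β/9 = 0, so β = Σxᵢyᵢ / (Σxᵢ² + σ²/τ²).
Σxᵢyᵢ = 3·12 + 1·6 + 3·12 + 1·2 + 1·2 = 82; Σxᵢ² = 21; σ²/τ² = 1.
β̂_MAP = 82 / (21 + 1) = 82/22 ≈ 3.727.

β̂_MAP = 3.727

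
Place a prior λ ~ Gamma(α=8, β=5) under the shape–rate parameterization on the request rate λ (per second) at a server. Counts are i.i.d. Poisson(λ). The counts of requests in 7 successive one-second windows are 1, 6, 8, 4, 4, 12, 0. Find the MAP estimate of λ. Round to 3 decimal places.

λ̂_MAP = 3.500

Σxᵢ = 1+6+8+4+4+12+0 = 35, with n = 7.
Posterior ∝ λ^7e^(−5λ) · λ^35e^(−7λ) = λ^42e^(−12λ), i.e. Gamma(shape=43, rate=12).
The mode of a Gamma(a, b) with a ≥ 1 (shape–rate) is (a−1)/b = 42/12 ≈ 3.500.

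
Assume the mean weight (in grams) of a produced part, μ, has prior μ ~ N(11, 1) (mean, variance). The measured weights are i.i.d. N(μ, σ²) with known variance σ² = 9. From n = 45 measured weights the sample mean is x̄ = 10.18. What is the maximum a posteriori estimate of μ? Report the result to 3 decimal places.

n = 45, x̄ = 10.18.
For a Normal prior and Normal likelihood with known variance, the posterior is Normal; its mode equals its mean, the precision-weighted average.
Prior precision 1/σ₀² = 1/1 = 1; data precision n/σ² = 45/9 = 5.
μ̂ = (1·11 + 5·10.18) / (1 + 5) = 61.9/6 = 619/60 ≈ 10.317.

μ̂_MAP = 10.317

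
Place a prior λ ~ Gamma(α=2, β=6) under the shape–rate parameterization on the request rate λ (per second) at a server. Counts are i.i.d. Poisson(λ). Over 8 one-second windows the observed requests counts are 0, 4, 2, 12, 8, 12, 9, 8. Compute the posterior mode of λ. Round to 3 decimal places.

λ̂_MAP = 4.000

Σxᵢ = 0+4+2+12+8+12+9+8 = 55, with n = 8.
Posterior ∝ λe^(−6λ) · λ^55e^(−8λ) = λ^56e^(−14λ), i.e. Gamma(shape=57, rate=14).
The mode of a Gamma(a, b) with a ≥ 1 (shape–rate) is (a−1)/b = 56/14 ≈ 4.000.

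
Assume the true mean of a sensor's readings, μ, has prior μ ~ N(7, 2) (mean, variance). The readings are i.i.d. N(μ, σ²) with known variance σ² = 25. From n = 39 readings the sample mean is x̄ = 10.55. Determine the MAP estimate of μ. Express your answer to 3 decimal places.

μ̂_MAP = 9.688

n = 39, x̄ = 10.55.
For a Normal prior and Normal likelihood with known variance, the posterior is Normal; its mode equals its mean, the precision-weighted average.
Prior precision 1/σ₀² = 1/2 = 0.5; data precision n/σ² = 39/25 = 1.56.
μ̂ = (0.5·7 + 1.56·10.55) / (0.5 + 1.56) = 19.958/2.06 = 9979/1030 ≈ 9.688.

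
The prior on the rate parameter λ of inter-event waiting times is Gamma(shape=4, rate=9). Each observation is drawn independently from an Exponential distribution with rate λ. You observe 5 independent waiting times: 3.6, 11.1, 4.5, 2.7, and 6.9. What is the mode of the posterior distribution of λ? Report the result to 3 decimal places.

λ̂_MAP = 0.212

The Exponential(rate=λ) likelihood is ∝ λ^n e^(−λΣtᵢ). Here n = 5 and Σtᵢ = 3.6 + 11.1 + 4.5 + 2.7 + 6.9 = 28.8.
Posterior ∝ λ^3e^(−9λ) · λ^5e^(−28.8λ) = λ^8e^(−37.8λ), i.e. Gamma(9, 37.8).
Mode = (a−1)/b = 8/37.8 ≈ 0.212.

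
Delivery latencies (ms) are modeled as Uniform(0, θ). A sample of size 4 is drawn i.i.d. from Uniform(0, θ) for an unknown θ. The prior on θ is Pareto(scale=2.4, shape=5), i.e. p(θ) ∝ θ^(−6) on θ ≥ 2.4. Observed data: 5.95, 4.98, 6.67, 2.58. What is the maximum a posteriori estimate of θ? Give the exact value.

θ̂_MAP = 6.67

The Uniform(0, θ) likelihood is θ^(−n) for θ ≥ max(xᵢ), zero otherwise. Here max(xᵢ) = 6.67.
Posterior ∝ θ^(−6) · θ^(−4) = θ^(−10) on θ ≥ max(2.4, 6.67) = 6.67.
This density is strictly decreasing in θ, so the posterior mode lies at the lower boundary of the support.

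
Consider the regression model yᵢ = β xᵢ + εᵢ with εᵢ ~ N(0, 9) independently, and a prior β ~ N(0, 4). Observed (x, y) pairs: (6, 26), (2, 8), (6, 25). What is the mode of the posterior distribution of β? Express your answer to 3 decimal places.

log p(β | y) = −Σ(yᵢ − βxᵢ)²/(2·9) − β²/(2·4) + const.
Setting the derivative to zero: Σxᵢ(yᵢ − βxᵢ)/9 − β/4 = 0, so β = Σxᵢyᵢ / (Σxᵢ² + σ²/τ²).
Σxᵢyᵢ = 6·26 + 2·8 + 6·25 = 322; Σxᵢ² = 76; σ²/τ² = 2.25.
β̂_MAP = 322 / (76 + 2.25) = 322/78.25 ≈ 4.115.

β̂_MAP = 4.115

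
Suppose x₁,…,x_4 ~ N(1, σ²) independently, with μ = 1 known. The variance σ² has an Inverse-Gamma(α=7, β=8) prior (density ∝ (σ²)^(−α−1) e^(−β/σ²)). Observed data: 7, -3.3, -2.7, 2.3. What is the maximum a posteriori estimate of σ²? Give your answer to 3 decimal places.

Sum of squared deviations about the known mean: SS = (7−1)² + (-3.3−1)² + (-2.7−1)² + (2.3−1)² = 69.87.
The Normal likelihood contributes (σ²)^(−n/2) exp(−SS/(2σ²)), so the posterior is Inverse-Gamma(α + n/2, β + SS/2) = Inverse-Gamma(9, 42.935).
The mode of Inverse-Gamma(a, b) is b/(a+1) = 42.935/10 ≈ 4.294.

σ̂²_MAP = 4.294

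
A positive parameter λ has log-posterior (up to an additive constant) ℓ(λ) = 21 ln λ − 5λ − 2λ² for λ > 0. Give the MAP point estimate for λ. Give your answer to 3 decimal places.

λ̂_MAP = 1.750

ℓ'(λ) = 21/λ − 5 − 4λ. Setting this to zero and multiplying by λ: 4λ² + 5λ − 21 = 0.
λ = (−5 + √(5² + 4·4·21)) / (2·4) = (−5 + √361) / 8 = (−5 + 19)/8 = 7/4.
ℓ''(λ) = −21/λ² − 4 < 0, confirming a maximum.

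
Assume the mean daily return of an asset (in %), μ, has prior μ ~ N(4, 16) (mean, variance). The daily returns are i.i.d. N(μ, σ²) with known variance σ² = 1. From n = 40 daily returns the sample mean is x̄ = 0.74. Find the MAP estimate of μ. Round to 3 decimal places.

μ̂_MAP = 0.745

n = 40, x̄ = 0.74.
For a Normal prior and Normal likelihood with known variance, the posterior is Normal; its mode equals its mean, the precision-weighted average.
Prior precision 1/σ₀² = 1/16 = 0.0625; data precision n/σ² = 40/1 = 40.
μ̂ = (0.0625·4 + 40·0.74) / (0.0625 + 40) = 29.85/40.0625 = 2388/3205 ≈ 0.745.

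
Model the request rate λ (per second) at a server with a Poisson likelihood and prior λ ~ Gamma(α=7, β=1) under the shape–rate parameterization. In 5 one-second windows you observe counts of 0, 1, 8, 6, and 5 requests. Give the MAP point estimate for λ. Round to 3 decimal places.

λ̂_MAP = 4.333

Σxᵢ = 0+1+8+6+5 = 20, with n = 5.
Posterior ∝ λ^6e^(−1λ) · λ^20e^(−5λ) = λ^26e^(−6λ), i.e. Gamma(shape=27, rate=6).
The mode of a Gamma(a, b) with a ≥ 1 (shape–rate) is (a−1)/b = 26/6 ≈ 4.333.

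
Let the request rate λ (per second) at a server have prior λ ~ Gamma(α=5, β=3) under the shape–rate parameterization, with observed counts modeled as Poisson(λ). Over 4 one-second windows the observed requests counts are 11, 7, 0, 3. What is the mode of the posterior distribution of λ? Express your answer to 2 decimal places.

Σxᵢ = 11+7+0+3 = 21, with n = 4.
Posterior ∝ λ^4e^(−3λ) · λ^21e^(−4λ) = λ^25e^(−7λ), i.e. Gamma(shape=26, rate=7).
The mode of a Gamma(a, b) with a ≥ 1 (shape–rate) is (a−1)/b = 25/7 ≈ 3.57.

λ̂_MAP = 3.57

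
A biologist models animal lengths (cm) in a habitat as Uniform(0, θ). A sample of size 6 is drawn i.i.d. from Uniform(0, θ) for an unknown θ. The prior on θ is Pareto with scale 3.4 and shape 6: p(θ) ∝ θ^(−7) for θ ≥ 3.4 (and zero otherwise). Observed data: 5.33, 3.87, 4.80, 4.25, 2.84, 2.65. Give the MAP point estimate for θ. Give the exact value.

θ̂_MAP = 5.33

The Uniform(0, θ) likelihood is θ^(−n) for θ ≥ max(xᵢ), zero otherwise. Here max(xᵢ) = 5.33.
Posterior ∝ θ^(−7) · θ^(−6) = θ^(−13) on θ ≥ max(3.4, 5.33) = 5.33.
This density is strictly decreasing in θ, so the posterior mode lies at the lower boundary of the support.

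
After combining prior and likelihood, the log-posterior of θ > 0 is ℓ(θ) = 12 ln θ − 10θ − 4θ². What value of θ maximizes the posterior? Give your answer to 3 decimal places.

θ̂_MAP = 0.750

ℓ'(θ) = 12/θ − 10 − 8θ. Setting this to zero and multiplying by θ: 8θ² + 10θ − 12 = 0.
θ = (−10 + √(10² + 4·8·12)) / (2·8) = (−10 + √484) / 16 = (−10 + 22)/16 = 3/4.
ℓ''(θ) = −12/θ² − 8 < 0, confirming a maximum.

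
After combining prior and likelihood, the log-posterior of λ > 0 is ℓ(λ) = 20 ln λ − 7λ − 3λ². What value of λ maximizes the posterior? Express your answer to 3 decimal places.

ℓ'(λ) = 20/λ − 7 − 6λ. Setting this to zero and multiplying by λ: 6λ² + 7λ − 20 = 0.
λ = (−7 + √(7² + 4·6·20)) / (2·6) = (−7 + √529) / 12 = (−7 + 23)/12 = 4/3.
ℓ''(λ) = −20/λ² − 6 < 0, confirming a maximum.

λ̂_MAP = 1.333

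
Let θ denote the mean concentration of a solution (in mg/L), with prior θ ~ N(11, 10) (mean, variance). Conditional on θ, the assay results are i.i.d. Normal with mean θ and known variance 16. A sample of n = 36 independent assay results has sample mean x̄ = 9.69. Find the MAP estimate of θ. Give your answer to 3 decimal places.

θ̂_MAP = 9.746

n = 36, x̄ = 9.69.
For a Normal prior and Normal likelihood with known variance, the posterior is Normal; its mode equals its mean, the precision-weighted average.
Prior precision 1/σ₀² = 1/10 = 0.1; data precision n/σ² = 36/16 = 2.25.
θ̂ = (0.1·11 + 2.25·9.69) / (0.1 + 2.25) = 22.9025/2.35 = 9161/940 ≈ 9.746.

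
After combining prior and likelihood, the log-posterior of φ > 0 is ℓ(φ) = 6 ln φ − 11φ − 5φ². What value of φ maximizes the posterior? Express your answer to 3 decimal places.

ℓ'(φ) = 6/φ − 11 − 10φ. Setting this to zero and multiplying by φ: 10φ² + 11φ − 6 = 0.
φ = (−11 + √(11² + 4·10·6)) / (2·10) = (−11 + √361) / 20 = (−11 + 19)/20 = 2/5.
ℓ''(φ) = −6/φ² − 10 < 0, confirming a maximum.

φ̂_MAP = 0.400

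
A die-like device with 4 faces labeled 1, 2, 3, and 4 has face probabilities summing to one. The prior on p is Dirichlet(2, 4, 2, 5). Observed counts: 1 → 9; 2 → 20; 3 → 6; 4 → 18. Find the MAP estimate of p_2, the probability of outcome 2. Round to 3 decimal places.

MAP estimate: 0.371

The posterior is Dirichlet(αᵢ + nᵢ) = Dirichlet(11, 24, 8, 23).
For a Dirichlet(a₁,…,a_K) with all aᵢ > 1, the mode has j-th component (aⱼ − 1)/(Σaᵢ − K).
Here Σaᵢ = 66 and K = 4, so p_2 = (24 − 1)/(66 − 4) = 23/62 ≈ 0.371.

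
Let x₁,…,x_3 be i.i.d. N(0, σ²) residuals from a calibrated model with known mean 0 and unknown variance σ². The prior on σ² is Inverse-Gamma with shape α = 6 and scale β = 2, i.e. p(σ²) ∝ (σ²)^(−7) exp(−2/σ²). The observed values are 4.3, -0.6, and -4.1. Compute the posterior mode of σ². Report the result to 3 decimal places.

Sum of squared deviations about the known mean: SS = (4.3−0)² + (-0.6−0)² + (-4.1−0)² = 35.66.
The Normal likelihood contributes (σ²)^(−n/2) exp(−SS/(2σ²)), so the posterior is Inverse-Gamma(α + n/2, β + SS/2) = Inverse-Gamma(7.5, 19.83).
The mode of Inverse-Gamma(a, b) is b/(a+1) = 19.83/8.5 ≈ 2.333.

σ̂²_MAP = 2.333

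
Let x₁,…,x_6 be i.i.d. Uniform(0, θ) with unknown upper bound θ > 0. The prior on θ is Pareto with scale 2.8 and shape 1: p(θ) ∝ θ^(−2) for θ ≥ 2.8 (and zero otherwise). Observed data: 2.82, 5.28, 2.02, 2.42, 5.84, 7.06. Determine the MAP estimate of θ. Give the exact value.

The Uniform(0, θ) likelihood is θ^(−n) for θ ≥ max(xᵢ), zero otherwise. Here max(xᵢ) = 7.06.
Posterior ∝ θ^(−2) · θ^(−6) = θ^(−8) on θ ≥ max(2.8, 7.06) = 7.06.
This density is strictly decreasing in θ, so the posterior mode lies at the lower boundary of the support.

θ̂_MAP = 7.06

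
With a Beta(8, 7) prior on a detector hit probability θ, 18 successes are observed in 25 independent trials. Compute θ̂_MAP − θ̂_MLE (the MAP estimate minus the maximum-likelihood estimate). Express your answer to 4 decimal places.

Posterior is Beta(26, 14); MAP = (26−1)/(40−2) = 25/38 ≈ 0.65789.
MLE ignores the prior: θ̂_MLE = k/n = 18/25 ≈ 0.72000.
Difference = 25/38 − 18/25 = -59/950 ≈ -0.0621.

MAP − MLE = -0.0621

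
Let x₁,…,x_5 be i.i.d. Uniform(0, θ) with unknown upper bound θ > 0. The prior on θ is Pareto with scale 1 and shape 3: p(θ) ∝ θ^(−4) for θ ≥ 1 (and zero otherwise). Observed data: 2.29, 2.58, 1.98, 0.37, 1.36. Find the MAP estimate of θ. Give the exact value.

The Uniform(0, θ) likelihood is θ^(−n) for θ ≥ max(xᵢ), zero otherwise. Here max(xᵢ) = 2.58.
Posterior ∝ θ^(−4) · θ^(−5) = θ^(−9) on θ ≥ max(1, 2.58) = 2.58.
This density is strictly decreasing in θ, so the posterior mode lies at the lower boundary of the support.

θ̂_MAP = 2.58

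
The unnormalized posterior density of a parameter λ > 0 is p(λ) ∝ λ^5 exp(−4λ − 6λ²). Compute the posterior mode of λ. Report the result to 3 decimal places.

λ̂_MAP = 0.500

ℓ'(λ) = 5/λ − 4 − 12λ. Setting this to zero and multiplying by λ: 12λ² + 4λ − 5 = 0.
λ = (−4 + √(4² + 4·12·5)) / (2·12) = (−4 + √256) / 24 = (−4 + 16)/24 = 1/2.
ℓ''(λ) = −5/λ² − 12 < 0, confirming a maximum.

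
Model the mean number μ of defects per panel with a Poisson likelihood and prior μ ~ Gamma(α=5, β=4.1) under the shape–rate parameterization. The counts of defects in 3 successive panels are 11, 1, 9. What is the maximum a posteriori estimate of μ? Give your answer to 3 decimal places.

μ̂_MAP = 3.521

Σxᵢ = 11+1+9 = 21, with n = 3.
Posterior ∝ μ^4e^(−4.1μ) · μ^21e^(−3μ) = μ^25e^(−7.1μ), i.e. Gamma(shape=26, rate=7.1).
The mode of a Gamma(a, b) with a ≥ 1 (shape–rate) is (a−1)/b = 25/7.1 ≈ 3.521.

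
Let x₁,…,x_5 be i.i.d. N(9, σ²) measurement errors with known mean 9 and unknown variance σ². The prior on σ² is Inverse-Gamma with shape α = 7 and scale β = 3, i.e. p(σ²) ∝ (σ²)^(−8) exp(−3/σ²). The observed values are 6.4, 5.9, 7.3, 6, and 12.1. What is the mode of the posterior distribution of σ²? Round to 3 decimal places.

Sum of squared deviations about the known mean: SS = (6.4−9)² + (5.9−9)² + (7.3−9)² + (6−9)² + (12.1−9)² = 37.87.
The Normal likelihood contributes (σ²)^(−n/2) exp(−SS/(2σ²)), so the posterior is Inverse-Gamma(α + n/2, β + SS/2) = Inverse-Gamma(9.5, 21.935).
The mode of Inverse-Gamma(a, b) is b/(a+1) = 21.935/10.5 ≈ 2.089.

σ̂²_MAP = 2.089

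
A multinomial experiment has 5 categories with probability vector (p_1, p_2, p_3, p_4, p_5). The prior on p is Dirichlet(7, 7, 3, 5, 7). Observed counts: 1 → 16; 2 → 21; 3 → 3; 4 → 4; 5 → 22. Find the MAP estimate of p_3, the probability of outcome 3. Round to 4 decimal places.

The posterior is Dirichlet(αᵢ + nᵢ) = Dirichlet(23, 28, 6, 9, 29).
For a Dirichlet(a₁,…,a_K) with all aᵢ > 1, the mode has j-th component (aⱼ − 1)/(Σaᵢ − K).
Here Σaᵢ = 95 and K = 5, so p_3 = (6 − 1)/(95 − 5) = 5/90 ≈ 0.0556.

MAP estimate: 0.0556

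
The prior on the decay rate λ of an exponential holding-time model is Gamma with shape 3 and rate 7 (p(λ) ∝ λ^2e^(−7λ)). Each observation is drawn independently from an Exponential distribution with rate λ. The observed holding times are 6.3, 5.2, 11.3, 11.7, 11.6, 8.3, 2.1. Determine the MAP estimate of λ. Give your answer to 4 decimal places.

The Exponential(rate=λ) likelihood is ∝ λ^n e^(−λΣtᵢ). Here n = 7 and Σtᵢ = 6.3 + 5.2 + 11.3 + 11.7 + 11.6 + 8.3 + 2.1 = 56.5.
Posterior ∝ λ^2e^(−7λ) · λ^7e^(−56.5λ) = λ^9e^(−63.5λ), i.e. Gamma(10, 63.5).
Mode = (a−1)/b = 9/63.5 ≈ 0.1417.

λ̂_MAP = 0.1417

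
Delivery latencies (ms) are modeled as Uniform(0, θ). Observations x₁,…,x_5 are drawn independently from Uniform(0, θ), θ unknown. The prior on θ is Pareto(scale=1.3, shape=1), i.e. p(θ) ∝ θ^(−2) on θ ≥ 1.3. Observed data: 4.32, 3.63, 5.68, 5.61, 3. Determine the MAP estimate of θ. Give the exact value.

θ̂_MAP = 5.68

The Uniform(0, θ) likelihood is θ^(−n) for θ ≥ max(xᵢ), zero otherwise. Here max(xᵢ) = 5.68.
Posterior ∝ θ^(−2) · θ^(−5) = θ^(−7) on θ ≥ max(1.3, 5.68) = 5.68.
This density is strictly decreasing in θ, so the posterior mode lies at the lower boundary of the support.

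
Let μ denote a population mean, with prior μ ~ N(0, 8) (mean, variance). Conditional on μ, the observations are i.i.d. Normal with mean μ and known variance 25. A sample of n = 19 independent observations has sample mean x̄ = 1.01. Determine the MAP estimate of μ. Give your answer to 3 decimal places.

n = 19, x̄ = 1.01.
For a Normal prior and Normal likelihood with known variance, the posterior is Normal; its mode equals its mean, the precision-weighted average.
Prior precision 1/σ₀² = 1/8 = 0.125; data precision n/σ² = 19/25 = 0.76.
μ̂ = (0.125·0 + 0.76·1.01) / (0.125 + 0.76) = 0.7676/0.885 = 3838/4425 ≈ 0.867.

μ̂_MAP = 0.867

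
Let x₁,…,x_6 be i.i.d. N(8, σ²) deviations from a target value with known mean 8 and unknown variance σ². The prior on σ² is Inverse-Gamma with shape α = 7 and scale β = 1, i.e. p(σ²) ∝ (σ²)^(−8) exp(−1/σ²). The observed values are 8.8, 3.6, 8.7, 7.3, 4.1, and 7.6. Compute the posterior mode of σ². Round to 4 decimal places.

Sum of squared deviations about the known mean: SS = (8.8−8)² + (3.6−8)² + (8.7−8)² + (7.3−8)² + (4.1−8)² + (7.6−8)² = 36.35.
The Normal likelihood contributes (σ²)^(−n/2) exp(−SS/(2σ²)), so the posterior is Inverse-Gamma(α + n/2, β + SS/2) = Inverse-Gamma(10, 19.175).
The mode of Inverse-Gamma(a, b) is b/(a+1) = 19.175/11 ≈ 1.7432.

σ̂²_MAP = 1.7432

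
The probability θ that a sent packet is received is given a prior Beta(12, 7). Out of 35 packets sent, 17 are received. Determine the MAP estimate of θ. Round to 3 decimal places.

Prior: Beta(12, 7).
Data: 17 successes in 35 trials. The binomial likelihood contributes θ^17(1−θ)^18, so the posterior is Beta(12+17, 7+18) = Beta(29, 25).
For Beta(a, b) with a, b > 1 the mode is (a−1)/(a+b−2) = 28/52 ≈ 0.538.

θ̂_MAP = 0.538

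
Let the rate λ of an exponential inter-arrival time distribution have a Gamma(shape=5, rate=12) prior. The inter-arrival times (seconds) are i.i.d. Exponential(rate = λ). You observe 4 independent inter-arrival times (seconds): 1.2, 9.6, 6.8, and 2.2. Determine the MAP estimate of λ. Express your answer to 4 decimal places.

λ̂_MAP = 0.2516

The Exponential(rate=λ) likelihood is ∝ λ^n e^(−λΣtᵢ). Here n = 4 and Σtᵢ = 1.2 + 9.6 + 6.8 + 2.2 = 19.8.
Posterior ∝ λ^4e^(−12λ) · λ^4e^(−19.8λ) = λ^8e^(−31.8λ), i.e. Gamma(9, 31.8).
Mode = (a−1)/b = 8/31.8 ≈ 0.2516.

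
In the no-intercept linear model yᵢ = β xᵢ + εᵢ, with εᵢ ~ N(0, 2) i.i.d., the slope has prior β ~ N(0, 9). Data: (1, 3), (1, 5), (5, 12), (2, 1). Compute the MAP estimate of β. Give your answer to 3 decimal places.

log p(β | y) = −Σ(yᵢ − βxᵢ)²/(2·2) − β²/(2·9) + const.
Setting the derivative to zero: Σxᵢ(yᵢ − βxᵢ)/2 − β/9 = 0, so β = Σxᵢyᵢ / (Σxᵢ² + σ²/τ²).
Σxᵢyᵢ = 1·3 + 1·5 + 5·12 + 2·1 = 70; Σxᵢ² = 31; σ²/τ² = 2/9.
β̂_MAP = 70 / (31 + 2/9) = 70/(281/9) = 630/281 ≈ 2.242.

β̂_MAP = 2.242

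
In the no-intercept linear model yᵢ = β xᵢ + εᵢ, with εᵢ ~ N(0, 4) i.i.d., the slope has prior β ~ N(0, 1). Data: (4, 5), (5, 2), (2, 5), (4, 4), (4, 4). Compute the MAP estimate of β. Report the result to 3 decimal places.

log p(β | y) = −Σ(yᵢ − βxᵢ)²/(2·4) − β²/(2·1) + const.
Setting the derivative to zero: Σxᵢ(yᵢ − βxᵢ)/4 − β/1 = 0, so β = Σxᵢyᵢ / (Σxᵢ² + σ²/τ²).
Σxᵢyᵢ = 4·5 + 5·2 + 2·5 + 4·4 + 4·4 = 72; Σxᵢ² = 77; σ²/τ² = 4.
β̂_MAP = 72 / (77 + 4) = 72/81 ≈ 0.889.

β̂_MAP = 0.889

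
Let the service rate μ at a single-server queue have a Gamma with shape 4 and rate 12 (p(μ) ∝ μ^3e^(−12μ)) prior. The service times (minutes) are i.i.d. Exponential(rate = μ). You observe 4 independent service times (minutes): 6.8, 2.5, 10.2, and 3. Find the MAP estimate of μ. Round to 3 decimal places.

The Exponential(rate=μ) likelihood is ∝ μ^n e^(−μΣtᵢ). Here n = 4 and Σtᵢ = 6.8 + 2.5 + 10.2 + 3 = 22.5.
Posterior ∝ μ^3e^(−12μ) · μ^4e^(−22.5μ) = μ^7e^(−34.5μ), i.e. Gamma(8, 34.5).
Mode = (a−1)/b = 7/34.5 ≈ 0.203.

μ̂_MAP = 0.203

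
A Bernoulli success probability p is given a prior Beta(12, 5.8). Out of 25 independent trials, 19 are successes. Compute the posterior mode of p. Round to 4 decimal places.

Prior: Beta(12, 5.8).
Data: 19 successes in 25 trials. The binomial likelihood contributes p^19(1−p)^6, so the posterior is Beta(12+19, 5.8+6) = Beta(31, 11.8).
For Beta(a, b) with a, b > 1 the mode is (a−1)/(a+b−2) = 30/40.8 ≈ 0.7353.

p̂_MAP = 0.7353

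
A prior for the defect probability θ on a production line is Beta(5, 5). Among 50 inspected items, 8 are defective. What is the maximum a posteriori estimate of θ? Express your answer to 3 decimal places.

θ̂_MAP = 0.207

Prior: Beta(5, 5).
Data: 8 successes in 50 trials. The binomial likelihood contributes θ^8(1−θ)^42, so the posterior is Beta(5+8, 5+42) = Beta(13, 47).
For Beta(a, b) with a, b > 1 the mode is (a−1)/(a+b−2) = 12/58 ≈ 0.207.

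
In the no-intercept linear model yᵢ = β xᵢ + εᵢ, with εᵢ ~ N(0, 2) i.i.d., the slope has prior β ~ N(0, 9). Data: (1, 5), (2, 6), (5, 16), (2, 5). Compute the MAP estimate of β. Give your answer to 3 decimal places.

log p(β | y) = −Σ(yᵢ − βxᵢ)²/(2·2) − β²/(2·9) + const.
Setting the derivative to zero: Σxᵢ(yᵢ − βxᵢ)/2 − β/9 = 0, so β = Σxᵢyᵢ / (Σxᵢ² + σ²/τ²).
Σxᵢyᵢ = 1·5 + 2·6 + 5·16 + 2·5 = 107; Σxᵢ² = 34; σ²/τ² = 2/9.
β̂_MAP = 107 / (34 + 2/9) = 107/(308/9) = 963/308 ≈ 3.127.

β̂_MAP = 3.127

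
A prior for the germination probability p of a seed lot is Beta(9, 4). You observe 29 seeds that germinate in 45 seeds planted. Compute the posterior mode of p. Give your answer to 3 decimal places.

p̂_MAP = 0.661

Prior: Beta(9, 4).
Data: 29 successes in 45 trials. The binomial likelihood contributes p^29(1−p)^16, so the posterior is Beta(9+29, 4+16) = Beta(38, 20).
For Beta(a, b) with a, b > 1 the mode is (a−1)/(a+b−2) = 37/56 ≈ 0.661.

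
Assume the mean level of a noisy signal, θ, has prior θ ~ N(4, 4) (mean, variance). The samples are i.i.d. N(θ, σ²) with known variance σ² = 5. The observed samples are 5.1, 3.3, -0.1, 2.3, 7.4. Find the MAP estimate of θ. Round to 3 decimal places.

θ̂_MAP = 3.680

n = 5; x̄ = (5.1 + 3.3 + (-0.1) + 2.3 + 7.4)/5 = 18/5 = 3.6.
For a Normal prior and Normal likelihood with known variance, the posterior is Normal; its mode equals its mean, the precision-weighted average.
Prior precision 1/σ₀² = 1/4 = 0.25; data precision n/σ² = 5/5 = 1.
θ̂ = (0.25·4 + 1·3.6) / (0.25 + 1) = 4.6/1.25 = 3.680.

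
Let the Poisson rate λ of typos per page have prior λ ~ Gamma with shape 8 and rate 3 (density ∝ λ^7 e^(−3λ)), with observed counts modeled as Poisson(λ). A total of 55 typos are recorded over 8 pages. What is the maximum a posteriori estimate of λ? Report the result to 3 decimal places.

Σxᵢ = 55, n = 8.
Posterior ∝ λ^7e^(−3λ) · λ^55e^(−8λ) = λ^62e^(−11λ), i.e. Gamma(shape=63, rate=11).
The mode of a Gamma(a, b) with a ≥ 1 (shape–rate) is (a−1)/b = 62/11 ≈ 5.636.

λ̂_MAP = 5.636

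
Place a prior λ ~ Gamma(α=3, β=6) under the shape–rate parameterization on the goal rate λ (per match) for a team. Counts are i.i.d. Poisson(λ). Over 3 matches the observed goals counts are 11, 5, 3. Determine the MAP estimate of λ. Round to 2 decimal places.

λ̂_MAP = 2.33

Σxᵢ = 11+5+3 = 19, with n = 3.
Posterior ∝ λ^2e^(−6λ) · λ^19e^(−3λ) = λ^21e^(−9λ), i.e. Gamma(shape=22, rate=9).
The mode of a Gamma(a, b) with a ≥ 1 (shape–rate) is (a−1)/b = 21/9 ≈ 2.33.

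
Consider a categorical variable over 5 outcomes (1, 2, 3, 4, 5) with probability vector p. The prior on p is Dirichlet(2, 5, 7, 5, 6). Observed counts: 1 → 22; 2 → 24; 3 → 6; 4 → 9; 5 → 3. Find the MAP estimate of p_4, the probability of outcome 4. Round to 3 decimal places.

The posterior is Dirichlet(αᵢ + nᵢ) = Dirichlet(24, 29, 13, 14, 9).
For a Dirichlet(a₁,…,a_K) with all aᵢ > 1, the mode has j-th component (aⱼ − 1)/(Σaᵢ − K).
Here Σaᵢ = 89 and K = 5, so p_4 = (14 − 1)/(89 − 5) = 13/84 ≈ 0.155.

MAP estimate: 0.155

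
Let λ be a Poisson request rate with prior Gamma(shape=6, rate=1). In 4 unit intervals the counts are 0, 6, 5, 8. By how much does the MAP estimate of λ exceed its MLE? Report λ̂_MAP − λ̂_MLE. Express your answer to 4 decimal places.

Σxᵢ = 19. Posterior is Gamma(25, 5); MAP = (25−1)/5 = 24/5 ≈ 4.80000.
MLE = x̄ = 19/4 ≈ 4.75000.
Difference = 24/5 − 19/4 = 1/20 ≈ 0.0500.

MAP − MLE = 0.0500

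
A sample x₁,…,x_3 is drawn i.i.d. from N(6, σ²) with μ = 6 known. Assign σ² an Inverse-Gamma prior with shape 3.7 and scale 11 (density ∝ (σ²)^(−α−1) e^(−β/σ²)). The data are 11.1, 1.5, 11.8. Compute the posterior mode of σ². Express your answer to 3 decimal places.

Sum of squared deviations about the known mean: SS = (11.1−6)² + (1.5−6)² + (11.8−6)² = 79.9.
The Normal likelihood contributes (σ²)^(−n/2) exp(−SS/(2σ²)), so the posterior is Inverse-Gamma(α + n/2, β + SS/2) = Inverse-Gamma(5.2, 50.95).
The mode of Inverse-Gamma(a, b) is b/(a+1) = 50.95/6.2 ≈ 8.218.

σ̂²_MAP = 8.218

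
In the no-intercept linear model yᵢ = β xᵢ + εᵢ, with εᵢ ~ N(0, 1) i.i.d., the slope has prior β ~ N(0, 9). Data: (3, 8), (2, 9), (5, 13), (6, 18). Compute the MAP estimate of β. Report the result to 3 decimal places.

log p(β | y) = −Σ(yᵢ − βxᵢ)²/(2·1) − β²/(2·9) + const.
Setting the derivative to zero: Σxᵢ(yᵢ − βxᵢ)/1 − β/9 = 0, so β = Σxᵢyᵢ / (Σxᵢ² + σ²/τ²).
Σxᵢyᵢ = 3·8 + 2·9 + 5·13 + 6·18 = 215; Σxᵢ² = 74; σ²/τ² = 1/9.
β̂_MAP = 215 / (74 + 1/9) = 215/(667/9) = 1935/667 ≈ 2.901.

β̂_MAP = 2.901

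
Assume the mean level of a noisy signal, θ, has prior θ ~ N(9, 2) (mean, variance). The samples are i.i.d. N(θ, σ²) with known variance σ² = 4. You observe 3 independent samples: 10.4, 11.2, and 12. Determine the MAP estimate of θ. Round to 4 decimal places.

n = 3; x̄ = (10.4 + 11.2 + 12)/3 = 33.6/3 = 11.2.
For a Normal prior and Normal likelihood with known variance, the posterior is Normal; its mode equals its mean, the precision-weighted average.
Prior precision 1/σ₀² = 1/2 = 0.5; data precision n/σ² = 3/4 = 0.75.
θ̂ = (0.5·9 + 0.75·11.2) / (0.5 + 0.75) = 12.9/1.25 = 10.3200.

θ̂_MAP = 10.3200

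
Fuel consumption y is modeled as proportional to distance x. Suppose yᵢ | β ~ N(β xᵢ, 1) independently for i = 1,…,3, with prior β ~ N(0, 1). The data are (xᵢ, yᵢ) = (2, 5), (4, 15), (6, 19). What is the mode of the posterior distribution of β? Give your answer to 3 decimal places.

log p(β | y) = −Σ(yᵢ − βxᵢ)²/(2·1) − β²/(2·1) + const.
Setting the derivative to zero: Σxᵢ(yᵢ − βxᵢ)/1 − β/1 = 0, so β = Σxᵢyᵢ / (Σxᵢ² + σ²/τ²).
Σxᵢyᵢ = 2·5 + 4·15 + 6·19 = 184; Σxᵢ² = 56; σ²/τ² = 1.
β̂_MAP = 184 / (56 + 1) = 184/57 ≈ 3.228.

β̂_MAP = 3.228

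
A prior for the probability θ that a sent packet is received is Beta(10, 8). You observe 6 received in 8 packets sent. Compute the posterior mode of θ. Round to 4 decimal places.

Prior: Beta(10, 8).
Data: 6 successes in 8 trials. The binomial likelihood contributes θ^6(1−θ)^2, so the posterior is Beta(10+6, 8+2) = Beta(16, 10).
For Beta(a, b) with a, b > 1 the mode is (a−1)/(a+b−2) = 15/24 ≈ 0.6250.

θ̂_MAP = 0.6250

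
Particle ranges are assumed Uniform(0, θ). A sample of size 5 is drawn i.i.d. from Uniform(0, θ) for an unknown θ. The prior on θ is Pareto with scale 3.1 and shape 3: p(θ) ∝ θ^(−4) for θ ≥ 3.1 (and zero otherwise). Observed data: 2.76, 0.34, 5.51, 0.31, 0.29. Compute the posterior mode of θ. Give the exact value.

The Uniform(0, θ) likelihood is θ^(−n) for θ ≥ max(xᵢ), zero otherwise. Here max(xᵢ) = 5.51.
Posterior ∝ θ^(−4) · θ^(−5) = θ^(−9) on θ ≥ max(3.1, 5.51) = 5.51.
This density is strictly decreasing in θ, so the posterior mode lies at the lower boundary of the support.

θ̂_MAP = 5.51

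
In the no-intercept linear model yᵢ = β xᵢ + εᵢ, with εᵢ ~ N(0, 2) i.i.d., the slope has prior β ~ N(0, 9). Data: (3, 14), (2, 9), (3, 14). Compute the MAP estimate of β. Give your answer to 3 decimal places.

β̂_MAP = 4.590

log p(β | y) = −Σ(yᵢ − βxᵢ)²/(2·2) − β²/(2·9) + const.
Setting the derivative to zero: Σxᵢ(yᵢ − βxᵢ)/2 − β/9 = 0, so β = Σxᵢyᵢ / (Σxᵢ² + σ²/τ²).
Σxᵢyᵢ = 3·14 + 2·9 + 3·14 = 102; Σxᵢ² = 22; σ²/τ² = 2/9.
β̂_MAP = 102 / (22 + 2/9) = 102/(200/9) = 459/100 ≈ 4.590.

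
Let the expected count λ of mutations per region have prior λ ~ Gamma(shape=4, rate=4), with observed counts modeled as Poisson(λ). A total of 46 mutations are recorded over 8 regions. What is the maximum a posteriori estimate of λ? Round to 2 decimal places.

λ̂_MAP = 4.08

Σxᵢ = 46, n = 8.
Posterior ∝ λ^3e^(−4λ) · λ^46e^(−8λ) = λ^49e^(−12λ), i.e. Gamma(shape=50, rate=12).
The mode of a Gamma(a, b) with a ≥ 1 (shape–rate) is (a−1)/b = 49/12 ≈ 4.08.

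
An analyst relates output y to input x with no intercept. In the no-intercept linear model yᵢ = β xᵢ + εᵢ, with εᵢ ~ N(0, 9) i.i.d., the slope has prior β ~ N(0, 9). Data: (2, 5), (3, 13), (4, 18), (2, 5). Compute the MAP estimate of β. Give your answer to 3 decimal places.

β̂_MAP = 3.853

log p(β | y) = −Σ(yᵢ − βxᵢ)²/(2·9) − β²/(2·9) + const.
Setting the derivative to zero: Σxᵢ(yᵢ − βxᵢ)/9 − β/9 = 0, so β = Σxᵢyᵢ / (Σxᵢ² + σ²/τ²).
Σxᵢyᵢ = 2·5 + 3·13 + 4·18 + 2·5 = 131; Σxᵢ² = 33; σ²/τ² = 1.
β̂_MAP = 131 / (33 + 1) = 131/34 ≈ 3.853.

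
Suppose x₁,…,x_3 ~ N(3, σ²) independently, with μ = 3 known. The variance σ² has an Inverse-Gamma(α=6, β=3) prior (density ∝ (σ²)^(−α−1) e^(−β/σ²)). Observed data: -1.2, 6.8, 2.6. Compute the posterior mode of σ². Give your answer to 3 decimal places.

Sum of squared deviations about the known mean: SS = (-1.2−3)² + (6.8−3)² + (2.6−3)² = 32.24.
The Normal likelihood contributes (σ²)^(−n/2) exp(−SS/(2σ²)), so the posterior is Inverse-Gamma(α + n/2, β + SS/2) = Inverse-Gamma(7.5, 19.12).
The mode of Inverse-Gamma(a, b) is b/(a+1) = 19.12/8.5 ≈ 2.249.

σ̂²_MAP = 2.249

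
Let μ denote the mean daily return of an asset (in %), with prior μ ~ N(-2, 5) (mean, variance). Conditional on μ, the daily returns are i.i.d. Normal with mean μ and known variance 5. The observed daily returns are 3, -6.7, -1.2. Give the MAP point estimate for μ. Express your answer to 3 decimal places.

n = 3; x̄ = (3 + (-6.7) + (-1.2))/3 = -4.9/3 = -49/30 ≈ -1.6333.
For a Normal prior and Normal likelihood with known variance, the posterior is Normal; its mode equals its mean, the precision-weighted average.
Prior precision 1/σ₀² = 1/5 = 0.2; data precision n/σ² = 3/5 = 0.6.
μ̂ = (0.2·(-2) + 0.6·(-49/30)) / (0.2 + 0.6) = (-1.38)/0.8 = -1.725.

μ̂_MAP = -1.725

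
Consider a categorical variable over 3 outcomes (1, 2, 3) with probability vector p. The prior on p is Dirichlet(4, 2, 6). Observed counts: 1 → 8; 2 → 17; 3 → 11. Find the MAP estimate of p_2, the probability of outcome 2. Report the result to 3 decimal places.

The posterior is Dirichlet(αᵢ + nᵢ) = Dirichlet(12, 19, 17).
For a Dirichlet(a₁,…,a_K) with all aᵢ > 1, the mode has j-th component (aⱼ − 1)/(Σaᵢ − K).
Here Σaᵢ = 48 and K = 3, so p_2 = (19 − 1)/(48 − 3) = 18/45 ≈ 0.400.

MAP estimate: 0.400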